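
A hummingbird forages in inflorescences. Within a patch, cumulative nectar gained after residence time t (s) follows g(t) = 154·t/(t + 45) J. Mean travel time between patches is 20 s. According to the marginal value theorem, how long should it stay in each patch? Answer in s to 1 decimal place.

Maximise g(t)/(T+t): set derivative to zero → g'(t)(T+t) = g(t).
g'(t) = 154·45/(t + 45)². Setting 154·45/(t+45)² = 154t/[(t+45)(20+t)] gives 45(20+t) = t(t+45), so t² = 45×20 = 900.
t* = √900 = 30 s.

30.0 s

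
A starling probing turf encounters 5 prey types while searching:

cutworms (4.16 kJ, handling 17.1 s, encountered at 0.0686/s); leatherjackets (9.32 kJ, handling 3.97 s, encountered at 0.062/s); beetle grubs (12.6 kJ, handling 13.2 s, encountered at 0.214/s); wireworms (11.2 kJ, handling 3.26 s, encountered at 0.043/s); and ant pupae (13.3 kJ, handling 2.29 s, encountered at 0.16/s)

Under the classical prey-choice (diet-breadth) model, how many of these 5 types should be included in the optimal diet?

3

Profitabilities (E/h, kJ/s): ant pupae 5.81, wireworms 3.44, leatherjackets 2.35, beetle grubs 0.955, cutworms 0.243. Add prey in this order while the next type's profitability exceeds the intake rate on those already taken.
Rate on top 1: 1.557. wireworms: 3.44 > 1.557 → include.
Rate on top 2: 1.732. leatherjackets: 2.35 > 1.732 → include.
Rate on top 3: 1.819. beetle grubs: 0.955 < 1.819 → exclude; stop.
Optimal diet: ant pupae, wireworms, leatherjackets — 3 of 5 types.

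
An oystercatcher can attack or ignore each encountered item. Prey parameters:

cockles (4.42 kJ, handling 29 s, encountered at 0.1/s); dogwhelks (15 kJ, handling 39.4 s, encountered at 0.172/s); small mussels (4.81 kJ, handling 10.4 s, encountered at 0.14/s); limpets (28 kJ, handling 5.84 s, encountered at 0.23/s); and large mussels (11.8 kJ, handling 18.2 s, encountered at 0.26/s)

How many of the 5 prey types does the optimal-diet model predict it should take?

Rank by E/h (kJ/s): limpets 4.79, large mussels 0.648, small mussels 0.462, dogwhelks 0.381, cockles 0.152. Include each in turn until the next type's E/h falls below the running intake rate.
Rate on top 1: 2.748. large mussels: 0.648 < 2.748 → exclude; stop.
Optimal diet: limpets — 1 of 5 types.

1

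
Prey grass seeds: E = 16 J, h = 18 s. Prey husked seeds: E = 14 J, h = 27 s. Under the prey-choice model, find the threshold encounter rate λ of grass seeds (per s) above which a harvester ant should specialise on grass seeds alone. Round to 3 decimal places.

0.078 per s

At the threshold, the rate on grass seeds alone equals the profitability of husked seeds: λ·16/(1 + λ·18) = 14/27 = 0.5185.
Rearranging, λ(16 − 0.5185×18) = 0.5185, so λ = 0.5185/6.667 = 0.07778 per s.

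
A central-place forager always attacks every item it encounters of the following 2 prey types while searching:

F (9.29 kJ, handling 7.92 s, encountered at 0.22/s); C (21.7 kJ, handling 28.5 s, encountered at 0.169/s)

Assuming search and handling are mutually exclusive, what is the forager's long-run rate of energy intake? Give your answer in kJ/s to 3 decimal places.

0.756 kJ/s

R = (0.22×9.29 + 0.169×21.7) / (1 + 0.22×7.92 + 0.169×28.5) = 5.711/7.559 = 0.7555 kJ/s.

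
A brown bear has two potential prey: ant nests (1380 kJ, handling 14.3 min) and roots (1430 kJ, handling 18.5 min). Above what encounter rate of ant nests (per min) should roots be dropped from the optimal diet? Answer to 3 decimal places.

At the threshold, the rate on ant nests alone equals the profitability of roots: λ·1380/(1 + λ·14.3) = 1430/18.5 = 77.3.
Rearranging, λ(1380 − 77.3×14.3) = 77.3, so λ = 77.3/274.6 = 0.2814 per min.

0.281 per min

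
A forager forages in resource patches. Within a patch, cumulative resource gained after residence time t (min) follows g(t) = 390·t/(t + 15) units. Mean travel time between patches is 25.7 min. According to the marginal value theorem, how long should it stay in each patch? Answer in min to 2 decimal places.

19.63 min

Optimal t* satisfies g'(t*) = g(t*)/(T + t*).
g'(t) = 390·15/(t + 15)². Setting 390·15/(t+15)² = 390t/[(t+15)(25.7+t)] gives 15(25.7+t) = t(t+15), so t² = 15×25.7 = 385.5.
t* = √385.5 = 19.63 min.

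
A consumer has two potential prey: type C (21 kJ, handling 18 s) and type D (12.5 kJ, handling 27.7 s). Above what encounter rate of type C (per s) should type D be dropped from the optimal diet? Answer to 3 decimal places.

0.035 per s

The zero-one rule: include type D iff E₂/h₂ > λE₁/(1+λh₁). Equality gives the switch point.
λE₁h₂ = E₂ + λE₂h₁ ⇒ λ = E₂/(E₁h₂ − E₂h₁) = 12.5/(581.7 − 225) = 0.03504 per s.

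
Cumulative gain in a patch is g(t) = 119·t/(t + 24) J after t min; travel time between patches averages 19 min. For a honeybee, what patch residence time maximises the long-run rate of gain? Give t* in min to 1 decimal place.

By the marginal value theorem, leave when the instantaneous gain rate g'(t) equals the habitat-wide average g(t)/(T + t).
g'(t) = 119·24/(t + 24)². Setting 119·24/(t+24)² = 119t/[(t+24)(19+t)] gives 24(19+t) = t(t+24), so t² = 24×19 = 456.
t* = √456 = 21.35 min.

21.4 min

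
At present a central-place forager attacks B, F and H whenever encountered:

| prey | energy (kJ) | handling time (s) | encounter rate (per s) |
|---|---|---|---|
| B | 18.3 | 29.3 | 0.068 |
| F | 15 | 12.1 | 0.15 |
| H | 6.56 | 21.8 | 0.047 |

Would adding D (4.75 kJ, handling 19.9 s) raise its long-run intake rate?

No

On B, F and H alone, R = ΣλE/(1+Σλh) = 3.803/5.832 = 0.652 kJ/s.
Profitability of D: 4.75/19.9 = 0.2387 kJ/s.
Since 0.2387 < R, time spent handling D is better spent searching.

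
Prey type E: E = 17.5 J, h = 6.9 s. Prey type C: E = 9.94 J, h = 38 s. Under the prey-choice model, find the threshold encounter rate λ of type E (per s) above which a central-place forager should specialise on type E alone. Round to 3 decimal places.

0.017 per s

The zero-one rule: include type C iff E₂/h₂ > λE₁/(1+λh₁). Equality gives the switch point.
λE₁h₂ = E₂ + λE₂h₁ ⇒ λ = E₂/(E₁h₂ − E₂h₁) = 9.94/(665 − 68.59) = 0.01667 per s.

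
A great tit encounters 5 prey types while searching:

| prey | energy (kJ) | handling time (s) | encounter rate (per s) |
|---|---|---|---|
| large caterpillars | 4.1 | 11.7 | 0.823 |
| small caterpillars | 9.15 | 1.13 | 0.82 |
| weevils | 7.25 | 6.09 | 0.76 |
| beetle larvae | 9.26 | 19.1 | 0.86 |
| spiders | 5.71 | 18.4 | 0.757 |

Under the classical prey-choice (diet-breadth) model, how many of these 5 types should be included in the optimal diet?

1

E/h in descending order: small caterpillars 8.1, weevils 1.19, beetle larvae 0.485, large caterpillars 0.35, spiders 0.31 kJ/s. The optimal diet is the largest prefix of this list for which every included type satisfies E_i/h_i > R on the types above it.
Rate on top 1: 3.894. weevils: 1.19 < 3.894 → exclude; stop.
Optimal diet: small caterpillars — 1 of 5 types.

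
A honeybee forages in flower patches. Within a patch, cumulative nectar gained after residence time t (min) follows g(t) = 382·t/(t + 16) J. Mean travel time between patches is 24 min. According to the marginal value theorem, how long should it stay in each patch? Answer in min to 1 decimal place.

19.6 min

Optimal t* satisfies g'(t*) = g(t*)/(T + t*).
g'(t) = 382·16/(t + 16)². Setting 382·16/(t+16)² = 382t/[(t+16)(24+t)] gives 16(24+t) = t(t+16), so t² = 16×24 = 384.
t* = √384 = 19.6 min.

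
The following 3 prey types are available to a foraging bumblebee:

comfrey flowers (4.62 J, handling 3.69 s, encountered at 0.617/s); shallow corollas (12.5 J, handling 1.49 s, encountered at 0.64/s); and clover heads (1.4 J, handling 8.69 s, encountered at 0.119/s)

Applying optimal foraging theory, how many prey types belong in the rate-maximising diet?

1

E/h in descending order: shallow corollas 8.39, comfrey flowers 1.25, clover heads 0.161 J/s. The optimal diet is the largest prefix of this list for which every included type satisfies E_i/h_i > R on the types above it.
Rate on top 1: 4.095. comfrey flowers: 1.25 < 4.095 → exclude; stop.
Optimal diet: shallow corollas — 1 of 3 types.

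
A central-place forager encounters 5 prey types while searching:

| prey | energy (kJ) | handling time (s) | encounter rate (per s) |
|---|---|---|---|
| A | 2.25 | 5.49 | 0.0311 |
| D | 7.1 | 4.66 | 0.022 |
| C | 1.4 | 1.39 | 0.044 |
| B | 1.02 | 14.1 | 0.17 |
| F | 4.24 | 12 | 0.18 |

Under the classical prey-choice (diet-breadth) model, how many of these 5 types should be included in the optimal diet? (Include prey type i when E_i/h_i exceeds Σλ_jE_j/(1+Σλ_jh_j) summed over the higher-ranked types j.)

4

Rank by E/h (kJ/s): D 1.52, C 1.01, A 0.41, F 0.353, B 0.0723. Include each in turn until the next type's E/h falls below the running intake rate.
Rate on top 1: 0.1417. C: 1.01 > 0.1417 → include.
Rate on top 2: 0.1872. A: 0.41 > 0.1872 → include.
Rate on top 3: 0.2157. F: 0.353 > 0.2157 → include.
Rate on top 4: 0.3008. B: 0.0723 < 0.3008 → exclude; stop.
Optimal diet: D, C, A, F — 4 of 5 types.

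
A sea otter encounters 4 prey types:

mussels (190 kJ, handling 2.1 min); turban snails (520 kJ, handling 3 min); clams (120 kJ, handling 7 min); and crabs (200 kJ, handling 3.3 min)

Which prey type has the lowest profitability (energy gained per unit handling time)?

clams

Profitability E/h (kJ/min): mussels = 190/2.1 = 90.5, turban snails = 520/3 = 173, clams = 120/7 = 17.1, crabs = 200/3.3 = 60.6.
Ranked: turban snails > mussels > crabs > clams.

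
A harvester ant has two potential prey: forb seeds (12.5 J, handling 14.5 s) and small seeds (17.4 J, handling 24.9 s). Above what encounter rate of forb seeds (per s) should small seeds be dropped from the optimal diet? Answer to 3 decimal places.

0.295 per s

At the threshold, the rate on forb seeds alone equals the profitability of small seeds: λ·12.5/(1 + λ·14.5) = 17.4/24.9 = 0.6988.
Rearranging, λ(12.5 − 0.6988×14.5) = 0.6988, so λ = 0.6988/2.367 = 0.2952 per s.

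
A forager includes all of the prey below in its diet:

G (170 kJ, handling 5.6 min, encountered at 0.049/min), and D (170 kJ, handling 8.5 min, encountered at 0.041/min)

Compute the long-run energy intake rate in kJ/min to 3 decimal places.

9.428 kJ/min

Energy encountered per unit search time: 0.049×170 + 0.041×170 = 15.3 kJ/min.
Handling time per unit search time: 0.049×5.6 + 0.041×8.5 = 0.6229.
Rate = 15.3/(1 + 0.6229) = 9.428 kJ/min.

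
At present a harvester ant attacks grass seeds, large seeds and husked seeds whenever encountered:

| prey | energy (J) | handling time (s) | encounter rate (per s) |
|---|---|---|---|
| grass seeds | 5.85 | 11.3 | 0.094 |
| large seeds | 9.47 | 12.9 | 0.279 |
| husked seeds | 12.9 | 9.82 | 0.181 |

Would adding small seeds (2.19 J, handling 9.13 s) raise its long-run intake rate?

Current rate: (0.094×5.85 + 0.279×9.47 + 0.181×12.9)/(1 + 0.094×11.3 + 0.279×12.9 + 0.181×9.82) = 0.743 J/s.
small seeds: E/h = 2.19/9.13 = 0.2399 J/s.
0.2399 < 0.743, so adding small seeds would lower the average — exclude it.

No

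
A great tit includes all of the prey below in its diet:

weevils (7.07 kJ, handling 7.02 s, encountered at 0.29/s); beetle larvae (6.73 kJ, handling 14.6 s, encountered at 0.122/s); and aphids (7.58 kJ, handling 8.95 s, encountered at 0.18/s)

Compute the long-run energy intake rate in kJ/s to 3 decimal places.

R = (0.29×7.07 + 0.122×6.73 + 0.18×7.58) / (1 + 0.29×7.02 + 0.122×14.6 + 0.18×8.95) = 4.236/6.428 = 0.659 kJ/s.

0.659 kJ/s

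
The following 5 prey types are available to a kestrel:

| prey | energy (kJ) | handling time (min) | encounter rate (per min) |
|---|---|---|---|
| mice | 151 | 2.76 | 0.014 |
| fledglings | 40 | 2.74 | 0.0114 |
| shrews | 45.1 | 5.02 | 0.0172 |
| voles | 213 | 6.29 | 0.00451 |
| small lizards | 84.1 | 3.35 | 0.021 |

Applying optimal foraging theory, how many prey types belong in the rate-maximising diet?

Profitabilities (E/h, kJ/min): mice 54.7, voles 33.9, small lizards 25.1, fledglings 14.6, shrews 8.98. Add prey in this order while the next type's profitability exceeds the intake rate on those already taken.
Rate on top 1: 2.035. voles: 33.9 > 2.035 → include.
Rate on top 2: 2.882. small lizards: 25.1 > 2.882 → include.
Rate on top 3: 4.256. fledglings: 14.6 > 4.256 → include.
Rate on top 4: 4.533. shrews: 8.98 > 4.533 → include.
Optimal diet: mice, voles, small lizards, fledglings, shrews — 5 of 5 types.

5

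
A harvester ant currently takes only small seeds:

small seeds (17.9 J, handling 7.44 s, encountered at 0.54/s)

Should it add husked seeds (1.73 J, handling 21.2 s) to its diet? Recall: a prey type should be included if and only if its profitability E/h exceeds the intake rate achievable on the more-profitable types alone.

Intake rate on the current diet: R = (0.54×17.9) / (1 + 0.54×7.44) = 9.666/5.018 = 1.926 J/s.
Profitability of husked seeds: 1.73/21.2 = 0.0816 J/s.
0.0816 < 1.926, so adding husked seeds would lower the average — exclude it.

No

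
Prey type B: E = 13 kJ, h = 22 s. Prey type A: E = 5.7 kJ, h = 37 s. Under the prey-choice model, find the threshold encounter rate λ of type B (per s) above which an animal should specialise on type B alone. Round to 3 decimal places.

Drop type A once their profitability E₂/h₂ falls below the rate achievable on type B alone: E₂/h₂ = λE₁/(1 + λh₁).
Solve for λ: λE₁h₂ = E₂(1 + λh₁) → λ(E₁h₂ − E₂h₁) = E₂ → λ = E₂/(E₁h₂ − E₂h₁).
λ = 5.7/(13×37 − 5.7×22) = 5.7/355.6 = 0.01603 per s.

0.016 per s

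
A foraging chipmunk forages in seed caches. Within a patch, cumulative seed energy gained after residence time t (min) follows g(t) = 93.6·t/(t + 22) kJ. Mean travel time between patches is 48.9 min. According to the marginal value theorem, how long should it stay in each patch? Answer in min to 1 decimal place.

32.8 min

Maximise g(t)/(T+t): set derivative to zero → g'(t)(T+t) = g(t).
g'(t) = 93.6·22/(t + 22)². Setting 93.6·22/(t+22)² = 93.6t/[(t+22)(48.9+t)] gives 22(48.9+t) = t(t+22), so t² = 22×48.9 = 1076.
t* = √1076 = 32.8 min.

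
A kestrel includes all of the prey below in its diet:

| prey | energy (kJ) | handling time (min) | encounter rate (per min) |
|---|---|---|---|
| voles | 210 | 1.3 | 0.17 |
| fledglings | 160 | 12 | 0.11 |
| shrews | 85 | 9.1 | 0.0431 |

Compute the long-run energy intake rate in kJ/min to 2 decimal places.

19.42 kJ/min

Energy encountered per unit search time: 0.17×210 + 0.11×160 + 0.0431×85 = 56.96 kJ/min.
Handling time per unit search time: 0.17×1.3 + 0.11×12 + 0.0431×9.1 = 1.933.
Rate = 56.96/(1 + 1.933) = 19.42 kJ/min.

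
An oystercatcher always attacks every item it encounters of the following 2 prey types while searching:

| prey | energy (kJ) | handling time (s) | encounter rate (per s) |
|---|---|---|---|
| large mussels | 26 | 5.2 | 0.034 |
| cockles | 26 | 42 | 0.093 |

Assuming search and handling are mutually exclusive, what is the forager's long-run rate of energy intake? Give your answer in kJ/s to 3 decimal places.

Energy encountered per unit search time: 0.034×26 + 0.093×26 = 3.302 kJ/s.
Handling time per unit search time: 0.034×5.2 + 0.093×42 = 4.083.
Rate = 3.302/(1 + 4.083) = 0.6496 kJ/s.

0.650 kJ/s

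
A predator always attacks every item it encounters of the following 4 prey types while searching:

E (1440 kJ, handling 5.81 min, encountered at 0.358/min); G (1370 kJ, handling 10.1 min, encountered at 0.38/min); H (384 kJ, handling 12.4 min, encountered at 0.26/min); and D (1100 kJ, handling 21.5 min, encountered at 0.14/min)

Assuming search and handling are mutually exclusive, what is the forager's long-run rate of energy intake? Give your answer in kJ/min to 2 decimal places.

98.08 kJ/min

Energy encountered per unit search time: 0.358×1440 + 0.38×1370 + 0.26×384 + 0.14×1100 = 1290 kJ/min.
Handling time per unit search time: 0.358×5.81 + 0.38×10.1 + 0.26×12.4 + 0.14×21.5 = 12.15.
Rate = 1290/(1 + 12.15) = 98.08 kJ/min.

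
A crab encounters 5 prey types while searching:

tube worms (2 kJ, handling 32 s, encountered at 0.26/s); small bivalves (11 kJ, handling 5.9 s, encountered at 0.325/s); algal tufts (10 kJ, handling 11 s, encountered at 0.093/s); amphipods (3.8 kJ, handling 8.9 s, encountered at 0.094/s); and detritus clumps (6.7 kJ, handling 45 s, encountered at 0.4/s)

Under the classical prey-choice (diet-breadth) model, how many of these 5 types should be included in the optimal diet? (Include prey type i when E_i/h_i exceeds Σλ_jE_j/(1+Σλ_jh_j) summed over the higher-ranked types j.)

1

Rank by E/h (kJ/s): small bivalves 1.86, algal tufts 0.909, amphipods 0.427, detritus clumps 0.149, tube worms 0.0625. Include each in turn until the next type's E/h falls below the running intake rate.
Rate on top 1: 1.225. algal tufts: 0.909 < 1.225 → exclude; stop.
Optimal diet: small bivalves — 1 of 5 types.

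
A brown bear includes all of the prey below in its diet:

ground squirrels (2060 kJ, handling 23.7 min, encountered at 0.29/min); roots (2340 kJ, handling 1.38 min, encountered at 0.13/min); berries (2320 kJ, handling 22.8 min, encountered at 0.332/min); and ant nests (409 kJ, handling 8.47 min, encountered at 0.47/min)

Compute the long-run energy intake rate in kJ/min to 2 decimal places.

R = Σλ_iE_i / (1 + Σλ_ih_i)
Numerator: 0.29×2060 + 0.13×2340 + 0.332×2320 + 0.47×409 = 1864
Denominator: 1 + 0.29×23.7 + 0.13×1.38 + 0.332×22.8 + 0.47×8.47 = 19.6
R = 1864/19.6 = 95.09 kJ/min

95.09 kJ/min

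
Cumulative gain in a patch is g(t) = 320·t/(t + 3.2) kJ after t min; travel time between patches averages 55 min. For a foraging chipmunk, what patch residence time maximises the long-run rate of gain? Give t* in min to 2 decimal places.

13.27 min

By the marginal value theorem, leave when the instantaneous gain rate g'(t) equals the habitat-wide average g(t)/(T + t).
g'(t) = 320·3.2/(t + 3.2)². Setting 320·3.2/(t+3.2)² = 320t/[(t+3.2)(55+t)] gives 3.2(55+t) = t(t+3.2), so t² = 3.2×55 = 176.
t* = √176 = 13.27 min.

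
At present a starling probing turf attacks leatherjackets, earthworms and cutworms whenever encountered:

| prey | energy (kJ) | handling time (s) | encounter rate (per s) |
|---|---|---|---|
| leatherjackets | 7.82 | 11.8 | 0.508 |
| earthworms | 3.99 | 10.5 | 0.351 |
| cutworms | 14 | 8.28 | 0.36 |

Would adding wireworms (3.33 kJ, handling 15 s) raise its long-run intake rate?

Intake rate on the current diet: R = (0.508×7.82 + 0.351×3.99 + 0.36×14) / (1 + 0.508×11.8 + 0.351×10.5 + 0.36×8.28) = 10.41/13.66 = 0.7623 kJ/s.
Profitability of wireworms: 3.33/15 = 0.222 kJ/s.
Since 0.222 < R, time spent handling wireworms is better spent searching.

No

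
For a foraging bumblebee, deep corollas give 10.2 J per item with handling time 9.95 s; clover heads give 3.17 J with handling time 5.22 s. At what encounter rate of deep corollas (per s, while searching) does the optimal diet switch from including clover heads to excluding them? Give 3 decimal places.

At the threshold, the rate on deep corollas alone equals the profitability of clover heads: λ·10.2/(1 + λ·9.95) = 3.17/5.22 = 0.6073.
Rearranging, λ(10.2 − 0.6073×9.95) = 0.6073, so λ = 0.6073/4.158 = 0.1461 per s.

0.146 per s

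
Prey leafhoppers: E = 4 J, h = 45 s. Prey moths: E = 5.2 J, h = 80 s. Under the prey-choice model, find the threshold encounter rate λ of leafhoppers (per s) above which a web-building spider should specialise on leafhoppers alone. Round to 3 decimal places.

The zero-one rule: include moths iff E₂/h₂ > λE₁/(1+λh₁). Equality gives the switch point.
λE₁h₂ = E₂ + λE₂h₁ ⇒ λ = E₂/(E₁h₂ − E₂h₁) = 5.2/(320 − 234) = 0.06047 per s.

0.060 per s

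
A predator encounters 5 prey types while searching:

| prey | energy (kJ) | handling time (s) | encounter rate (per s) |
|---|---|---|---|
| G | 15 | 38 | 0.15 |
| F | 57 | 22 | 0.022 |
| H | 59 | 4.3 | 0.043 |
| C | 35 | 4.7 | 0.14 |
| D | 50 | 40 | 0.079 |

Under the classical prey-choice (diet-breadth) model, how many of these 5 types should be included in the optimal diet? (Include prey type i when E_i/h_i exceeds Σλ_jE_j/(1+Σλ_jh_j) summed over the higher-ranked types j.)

2

Rank by E/h (kJ/s): H 13.7, C 7.45, F 2.59, D 1.25, G 0.395. Include each in turn until the next type's E/h falls below the running intake rate.
Rate on top 1: 2.141. C: 7.45 > 2.141 → include.
Rate on top 2: 4.035. F: 2.59 < 4.035 → exclude; stop.
Optimal diet: H, C — 2 of 5 types.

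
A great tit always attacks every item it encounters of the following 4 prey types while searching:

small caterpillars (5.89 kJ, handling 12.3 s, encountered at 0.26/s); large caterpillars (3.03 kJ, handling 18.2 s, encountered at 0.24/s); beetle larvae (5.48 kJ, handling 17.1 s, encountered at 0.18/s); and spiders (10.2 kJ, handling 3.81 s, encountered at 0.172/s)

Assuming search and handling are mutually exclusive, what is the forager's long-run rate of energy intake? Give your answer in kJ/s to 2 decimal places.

0.41 kJ/s

R = (0.26×5.89 + 0.24×3.03 + 0.18×5.48 + 0.172×10.2) / (1 + 0.26×12.3 + 0.24×18.2 + 0.18×17.1 + 0.172×3.81) = 4.999/12.3 = 0.4065 kJ/s.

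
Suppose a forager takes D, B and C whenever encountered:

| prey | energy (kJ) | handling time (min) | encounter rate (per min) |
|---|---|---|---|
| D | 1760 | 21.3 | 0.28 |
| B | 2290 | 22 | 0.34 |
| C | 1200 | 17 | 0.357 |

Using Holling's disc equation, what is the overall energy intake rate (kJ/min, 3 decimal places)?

82.865 kJ/min

R = (0.28×1760 + 0.34×2290 + 0.357×1200) / (1 + 0.28×21.3 + 0.34×22 + 0.357×17) = 1700/20.51 = 82.86 kJ/min.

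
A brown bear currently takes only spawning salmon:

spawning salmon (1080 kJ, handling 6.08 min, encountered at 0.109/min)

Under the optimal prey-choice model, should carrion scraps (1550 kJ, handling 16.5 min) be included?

Current rate: (0.109×1080)/(1 + 0.109×6.08) = 70.8 kJ/min.
Profitability of carrion scraps: 1550/16.5 = 93.94 kJ/min.
93.94 > 70.8, so adding carrion scraps raises the average — include it.

Yes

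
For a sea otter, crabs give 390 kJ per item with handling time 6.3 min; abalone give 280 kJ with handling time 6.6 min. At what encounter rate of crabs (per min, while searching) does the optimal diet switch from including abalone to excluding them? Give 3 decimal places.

0.346 per min

At the threshold, the rate on crabs alone equals the profitability of abalone: λ·390/(1 + λ·6.3) = 280/6.6 = 42.42.
Rearranging, λ(390 − 42.42×6.3) = 42.42, so λ = 42.42/122.7 = 0.3457 per min.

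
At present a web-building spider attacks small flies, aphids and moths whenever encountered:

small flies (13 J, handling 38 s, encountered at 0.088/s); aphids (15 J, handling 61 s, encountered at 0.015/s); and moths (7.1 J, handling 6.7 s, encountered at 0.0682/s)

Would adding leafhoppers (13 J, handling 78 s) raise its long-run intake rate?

Current rate: (0.088×13 + 0.015×15 + 0.0682×7.1)/(1 + 0.088×38 + 0.015×61 + 0.0682×6.7) = 0.3242 J/s.
Profitability of leafhoppers: 13/78 = 0.1667 J/s.
0.1667 < 0.3242, so adding leafhoppers would lower the average — exclude it.

No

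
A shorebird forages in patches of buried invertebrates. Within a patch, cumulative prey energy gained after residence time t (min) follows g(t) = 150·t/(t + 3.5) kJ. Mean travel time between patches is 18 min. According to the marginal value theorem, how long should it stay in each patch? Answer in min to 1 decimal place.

7.9 min

By the marginal value theorem, leave when the instantaneous gain rate g'(t) equals the habitat-wide average g(t)/(T + t).
g'(t) = 150·3.5/(t + 3.5)². Setting 150·3.5/(t+3.5)² = 150t/[(t+3.5)(18+t)] gives 3.5(18+t) = t(t+3.5), so t² = 3.5×18 = 63.
t* = √63 = 7.937 min.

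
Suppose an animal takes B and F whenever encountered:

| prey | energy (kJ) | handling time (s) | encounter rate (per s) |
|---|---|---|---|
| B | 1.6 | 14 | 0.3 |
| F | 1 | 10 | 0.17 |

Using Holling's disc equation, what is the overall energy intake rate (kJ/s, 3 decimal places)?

Energy encountered per unit search time: 0.3×1.6 + 0.17×1 = 0.65 kJ/s.
Handling time per unit search time: 0.3×14 + 0.17×10 = 5.9.
Rate = 0.65/(1 + 5.9) = 0.0942 kJ/s.

0.094 kJ/s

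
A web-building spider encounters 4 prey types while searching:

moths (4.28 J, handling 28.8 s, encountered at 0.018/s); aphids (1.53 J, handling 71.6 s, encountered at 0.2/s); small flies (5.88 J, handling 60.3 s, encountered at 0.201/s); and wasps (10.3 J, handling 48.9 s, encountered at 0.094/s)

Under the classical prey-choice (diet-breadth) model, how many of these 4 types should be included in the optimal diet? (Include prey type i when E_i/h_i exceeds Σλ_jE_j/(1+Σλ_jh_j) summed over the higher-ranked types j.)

E/h in descending order: wasps 0.211, moths 0.149, small flies 0.0975, aphids 0.0214 J/s. The optimal diet is the largest prefix of this list for which every included type satisfies E_i/h_i > R on the types above it.
Rate on top 1: 0.173. moths: 0.149 < 0.173 → exclude; stop.
Optimal diet: wasps — 1 of 4 types.

1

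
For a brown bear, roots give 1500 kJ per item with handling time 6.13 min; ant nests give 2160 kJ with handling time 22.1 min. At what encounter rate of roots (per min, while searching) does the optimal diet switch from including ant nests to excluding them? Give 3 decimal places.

0.108 per min

At the threshold, the rate on roots alone equals the profitability of ant nests: λ·1500/(1 + λ·6.13) = 2160/22.1 = 97.74.
Rearranging, λ(1500 − 97.74×6.13) = 97.74, so λ = 97.74/900.9 = 0.1085 per min.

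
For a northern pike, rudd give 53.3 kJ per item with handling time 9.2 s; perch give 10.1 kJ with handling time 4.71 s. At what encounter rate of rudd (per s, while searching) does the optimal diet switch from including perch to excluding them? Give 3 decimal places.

At the threshold, the rate on rudd alone equals the profitability of perch: λ·53.3/(1 + λ·9.2) = 10.1/4.71 = 2.144.
Rearranging, λ(53.3 − 2.144×9.2) = 2.144, so λ = 2.144/33.57 = 0.06387 per s.

0.064 per s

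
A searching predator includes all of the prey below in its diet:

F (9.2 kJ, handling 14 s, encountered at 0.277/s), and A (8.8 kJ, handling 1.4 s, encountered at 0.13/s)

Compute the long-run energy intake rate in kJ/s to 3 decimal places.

R = (0.277×9.2 + 0.13×8.8) / (1 + 0.277×14 + 0.13×1.4) = 3.692/5.06 = 0.7297 kJ/s.

0.730 kJ/s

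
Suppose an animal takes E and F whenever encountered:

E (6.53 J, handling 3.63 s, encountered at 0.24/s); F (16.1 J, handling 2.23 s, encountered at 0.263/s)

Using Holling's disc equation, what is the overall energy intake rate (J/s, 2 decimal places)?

Energy encountered per unit search time: 0.24×6.53 + 0.263×16.1 = 5.801 J/s.
Handling time per unit search time: 0.24×3.63 + 0.263×2.23 = 1.458.
Rate = 5.801/(1 + 1.458) = 2.361 J/s.

2.36 J/s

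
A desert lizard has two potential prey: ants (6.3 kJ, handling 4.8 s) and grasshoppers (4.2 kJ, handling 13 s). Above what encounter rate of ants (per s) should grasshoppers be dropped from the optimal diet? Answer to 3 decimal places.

0.068 per s

Drop grasshoppers once their profitability E₂/h₂ falls below the rate achievable on ants alone: E₂/h₂ = λE₁/(1 + λh₁).
Solve for λ: λE₁h₂ = E₂(1 + λh₁) → λ(E₁h₂ − E₂h₁) = E₂ → λ = E₂/(E₁h₂ − E₂h₁).
λ = 4.2/(6.3×13 − 4.2×4.8) = 4.2/61.74 = 0.06803 per s.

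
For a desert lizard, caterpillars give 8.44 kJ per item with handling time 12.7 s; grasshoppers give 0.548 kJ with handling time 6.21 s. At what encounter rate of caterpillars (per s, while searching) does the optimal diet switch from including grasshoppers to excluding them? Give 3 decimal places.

At the threshold, the rate on caterpillars alone equals the profitability of grasshoppers: λ·8.44/(1 + λ·12.7) = 0.548/6.21 = 0.08824.
Rearranging, λ(8.44 − 0.08824×12.7) = 0.08824, so λ = 0.08824/7.319 = 0.01206 per s.

0.012 per s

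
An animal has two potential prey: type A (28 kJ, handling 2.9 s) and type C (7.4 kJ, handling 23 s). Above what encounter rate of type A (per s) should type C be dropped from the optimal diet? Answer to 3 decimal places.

0.012 per s

At the threshold, the rate on type A alone equals the profitability of type C: λ·28/(1 + λ·2.9) = 7.4/23 = 0.3217.
Rearranging, λ(28 − 0.3217×2.9) = 0.3217, so λ = 0.3217/27.07 = 0.01189 per s.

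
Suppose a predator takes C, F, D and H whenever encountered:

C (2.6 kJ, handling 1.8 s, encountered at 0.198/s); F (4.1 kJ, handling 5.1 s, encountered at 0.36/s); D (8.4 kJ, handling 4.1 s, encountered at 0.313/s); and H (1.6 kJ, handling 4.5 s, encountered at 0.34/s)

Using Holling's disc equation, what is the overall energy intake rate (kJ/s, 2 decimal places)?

Energy encountered per unit search time: 0.198×2.6 + 0.36×4.1 + 0.313×8.4 + 0.34×1.6 = 5.164 kJ/s.
Handling time per unit search time: 0.198×1.8 + 0.36×5.1 + 0.313×4.1 + 0.34×4.5 = 5.006.
Rate = 5.164/(1 + 5.006) = 0.8598 kJ/s.

0.86 kJ/s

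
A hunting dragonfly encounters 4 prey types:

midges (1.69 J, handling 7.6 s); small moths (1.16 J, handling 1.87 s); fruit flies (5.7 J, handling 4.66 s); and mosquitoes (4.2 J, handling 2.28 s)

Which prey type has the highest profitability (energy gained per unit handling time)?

mosquitoes

In descending order of E/h:
mosquitoes: 4.2/2.28 = 1.84 J/s
fruit flies: 5.7/4.66 = 1.22 J/s
small moths: 1.16/1.87 = 0.62 J/s
midges: 1.69/7.6 = 0.222 J/s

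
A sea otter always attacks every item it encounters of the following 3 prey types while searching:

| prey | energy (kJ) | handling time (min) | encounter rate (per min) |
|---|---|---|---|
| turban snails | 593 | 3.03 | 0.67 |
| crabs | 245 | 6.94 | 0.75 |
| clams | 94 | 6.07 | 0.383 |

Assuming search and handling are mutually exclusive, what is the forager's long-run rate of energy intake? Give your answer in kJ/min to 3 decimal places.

R = Σλ_iE_i / (1 + Σλ_ih_i)
Numerator: 0.67×593 + 0.75×245 + 0.383×94 = 617.1
Denominator: 1 + 0.67×3.03 + 0.75×6.94 + 0.383×6.07 = 10.56
R = 617.1/10.56 = 58.43 kJ/min

58.434 kJ/min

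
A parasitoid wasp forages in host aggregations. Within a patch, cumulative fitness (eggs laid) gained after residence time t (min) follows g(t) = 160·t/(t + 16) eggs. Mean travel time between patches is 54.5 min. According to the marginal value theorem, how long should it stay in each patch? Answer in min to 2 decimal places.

Maximise g(t)/(T+t): set derivative to zero → g'(t)(T+t) = g(t).
g'(t) = 160·16/(t + 16)². Setting 160·16/(t+16)² = 160t/[(t+16)(54.5+t)] gives 16(54.5+t) = t(t+16), so t² = 16×54.5 = 872.
t* = √872 = 29.53 min.

29.53 min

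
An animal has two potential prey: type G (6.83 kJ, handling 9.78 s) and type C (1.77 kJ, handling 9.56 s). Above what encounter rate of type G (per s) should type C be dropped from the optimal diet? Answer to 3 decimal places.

The zero-one rule: include type C iff E₂/h₂ > λE₁/(1+λh₁). Equality gives the switch point.
λE₁h₂ = E₂ + λE₂h₁ ⇒ λ = E₂/(E₁h₂ − E₂h₁) = 1.77/(65.29 − 17.31) = 0.03689 per s.

0.037 per s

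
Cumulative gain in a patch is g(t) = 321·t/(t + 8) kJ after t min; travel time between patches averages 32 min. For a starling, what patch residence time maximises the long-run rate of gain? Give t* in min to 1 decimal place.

16.0 min

Maximise g(t)/(T+t): set derivative to zero → g'(t)(T+t) = g(t).
g'(t) = 321·8/(t + 8)². Setting 321·8/(t+8)² = 321t/[(t+8)(32+t)] gives 8(32+t) = t(t+8), so t² = 8×32 = 256.
t* = √256 = 16 min.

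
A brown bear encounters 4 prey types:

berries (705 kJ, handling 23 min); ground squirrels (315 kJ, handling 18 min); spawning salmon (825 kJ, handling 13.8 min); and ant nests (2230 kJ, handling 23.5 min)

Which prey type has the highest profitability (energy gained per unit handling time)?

ant nests

In descending order of E/h:
ant nests: 2230/23.5 = 94.9 kJ/min
spawning salmon: 825/13.8 = 59.8 kJ/min
berries: 705/23 = 30.7 kJ/min
ground squirrels: 315/18 = 17.5 kJ/min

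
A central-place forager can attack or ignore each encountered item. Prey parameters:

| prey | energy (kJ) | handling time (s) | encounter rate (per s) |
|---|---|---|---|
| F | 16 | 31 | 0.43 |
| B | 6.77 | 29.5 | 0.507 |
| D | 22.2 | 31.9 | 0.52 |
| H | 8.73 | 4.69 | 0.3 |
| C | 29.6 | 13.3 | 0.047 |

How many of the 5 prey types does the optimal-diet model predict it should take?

2

Rank by E/h (kJ/s): C 2.23, H 1.86, D 0.696, F 0.516, B 0.229. Include each in turn until the next type's E/h falls below the running intake rate.
Rate on top 1: 0.8561. H: 1.86 > 0.8561 → include.
Rate on top 2: 1.323. D: 0.696 < 1.323 → exclude; stop.
Optimal diet: C, H — 2 of 5 types.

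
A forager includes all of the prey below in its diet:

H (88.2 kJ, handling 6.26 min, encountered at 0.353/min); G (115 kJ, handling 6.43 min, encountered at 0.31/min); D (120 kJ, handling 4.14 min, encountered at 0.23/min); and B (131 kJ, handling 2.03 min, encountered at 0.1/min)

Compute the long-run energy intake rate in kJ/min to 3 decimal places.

R = Σλ_iE_i / (1 + Σλ_ih_i)
Numerator: 0.353×88.2 + 0.31×115 + 0.23×120 + 0.1×131 = 107.5
Denominator: 1 + 0.353×6.26 + 0.31×6.43 + 0.23×4.14 + 0.1×2.03 = 6.358
R = 107.5/6.358 = 16.9 kJ/min

16.905 kJ/min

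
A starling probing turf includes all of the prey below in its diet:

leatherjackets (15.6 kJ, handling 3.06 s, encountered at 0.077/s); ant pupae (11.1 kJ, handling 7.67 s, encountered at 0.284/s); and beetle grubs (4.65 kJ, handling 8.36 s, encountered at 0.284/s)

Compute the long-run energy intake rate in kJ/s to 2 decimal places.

R = (0.077×15.6 + 0.284×11.1 + 0.284×4.65) / (1 + 0.077×3.06 + 0.284×7.67 + 0.284×8.36) = 5.674/5.788 = 0.9803 kJ/s.

0.98 kJ/s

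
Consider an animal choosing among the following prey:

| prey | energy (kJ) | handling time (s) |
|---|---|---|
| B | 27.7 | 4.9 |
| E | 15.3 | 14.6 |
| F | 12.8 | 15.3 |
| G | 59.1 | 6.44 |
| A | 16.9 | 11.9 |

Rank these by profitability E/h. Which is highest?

In descending order of E/h:
G: 59.1/6.44 = 9.18 kJ/s
B: 27.7/4.9 = 5.65 kJ/s
A: 16.9/11.9 = 1.42 kJ/s
E: 15.3/14.6 = 1.05 kJ/s
F: 12.8/15.3 = 0.837 kJ/s

G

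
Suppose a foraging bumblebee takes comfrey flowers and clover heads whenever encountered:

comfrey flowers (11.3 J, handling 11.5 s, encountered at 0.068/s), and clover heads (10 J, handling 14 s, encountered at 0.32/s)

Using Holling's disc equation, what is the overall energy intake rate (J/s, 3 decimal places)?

R = Σλ_iE_i / (1 + Σλ_ih_i)
Numerator: 0.068×11.3 + 0.32×10 = 3.968
Denominator: 1 + 0.068×11.5 + 0.32×14 = 6.262
R = 3.968/6.262 = 0.6337 J/s

0.634 J/s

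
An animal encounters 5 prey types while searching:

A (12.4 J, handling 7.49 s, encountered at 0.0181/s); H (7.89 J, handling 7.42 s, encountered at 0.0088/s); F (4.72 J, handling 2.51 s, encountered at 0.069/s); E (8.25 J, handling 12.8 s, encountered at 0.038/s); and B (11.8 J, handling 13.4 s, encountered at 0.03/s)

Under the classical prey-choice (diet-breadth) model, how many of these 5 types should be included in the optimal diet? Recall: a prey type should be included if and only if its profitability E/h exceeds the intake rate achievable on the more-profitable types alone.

Profitabilities (E/h, J/s): F 1.88, A 1.66, H 1.06, B 0.881, E 0.645. Add prey in this order while the next type's profitability exceeds the intake rate on those already taken.
Rate on top 1: 0.2776. A: 1.66 > 0.2776 → include.
Rate on top 2: 0.4203. H: 1.06 > 0.4203 → include.
Rate on top 3: 0.4509. B: 0.881 > 0.4509 → include.
Rate on top 4: 0.5482. E: 0.645 > 0.5482 → include.
Optimal diet: F, A, H, B, E — 5 of 5 types.

5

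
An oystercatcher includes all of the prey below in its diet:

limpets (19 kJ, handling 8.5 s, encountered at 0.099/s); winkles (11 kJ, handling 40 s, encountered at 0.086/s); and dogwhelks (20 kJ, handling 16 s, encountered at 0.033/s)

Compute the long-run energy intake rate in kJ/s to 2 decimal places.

0.60 kJ/s

Energy encountered per unit search time: 0.099×19 + 0.086×11 + 0.033×20 = 3.487 kJ/s.
Handling time per unit search time: 0.099×8.5 + 0.086×40 + 0.033×16 = 4.809.
Rate = 3.487/(1 + 4.809) = 0.6002 kJ/s.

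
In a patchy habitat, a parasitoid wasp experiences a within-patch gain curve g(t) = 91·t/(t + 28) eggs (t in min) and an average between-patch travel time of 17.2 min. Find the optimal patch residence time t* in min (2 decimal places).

21.95 min

Maximise g(t)/(T+t): set derivative to zero → g'(t)(T+t) = g(t).
g'(t) = 91·28/(t + 28)². Setting 91·28/(t+28)² = 91t/[(t+28)(17.2+t)] gives 28(17.2+t) = t(t+28), so t² = 28×17.2 = 481.6.
t* = √481.6 = 21.95 min.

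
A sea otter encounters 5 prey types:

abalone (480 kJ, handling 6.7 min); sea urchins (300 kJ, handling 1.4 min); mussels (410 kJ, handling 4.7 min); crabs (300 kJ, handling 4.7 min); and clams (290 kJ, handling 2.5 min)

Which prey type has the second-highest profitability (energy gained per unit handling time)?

Profitability E/h (kJ/min): abalone = 480/6.7 = 71.6, sea urchins = 300/1.4 = 214, mussels = 410/4.7 = 87.2, crabs = 300/4.7 = 63.8, clams = 290/2.5 = 116.
Ranked: sea urchins > clams > mussels > abalone > crabs.

clams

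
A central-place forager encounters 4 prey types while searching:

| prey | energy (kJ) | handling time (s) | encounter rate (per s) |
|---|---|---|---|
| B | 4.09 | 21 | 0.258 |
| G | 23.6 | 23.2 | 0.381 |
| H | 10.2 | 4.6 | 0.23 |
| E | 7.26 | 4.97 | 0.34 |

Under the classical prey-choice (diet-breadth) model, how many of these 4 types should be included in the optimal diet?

2

E/h in descending order: H 2.22, E 1.46, G 1.02, B 0.195 kJ/s. The optimal diet is the largest prefix of this list for which every included type satisfies E_i/h_i > R on the types above it.
Rate on top 1: 1.14. E: 1.46 > 1.14 → include.
Rate on top 2: 1.285. G: 1.02 < 1.285 → exclude; stop.
Optimal diet: H, E — 2 of 4 types.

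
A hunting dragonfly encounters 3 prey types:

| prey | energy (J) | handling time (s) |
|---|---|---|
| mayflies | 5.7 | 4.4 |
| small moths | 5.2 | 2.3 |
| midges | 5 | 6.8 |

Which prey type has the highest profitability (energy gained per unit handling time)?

small moths

Profitability E/h (J/s): mayflies = 5.7/4.4 = 1.3, small moths = 5.2/2.3 = 2.26, midges = 5/6.8 = 0.735.
Ranked: small moths > mayflies > midges.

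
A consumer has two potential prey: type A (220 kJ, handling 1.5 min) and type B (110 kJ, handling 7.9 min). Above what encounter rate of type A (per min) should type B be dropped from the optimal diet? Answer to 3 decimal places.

Drop type B once their profitability E₂/h₂ falls below the rate achievable on type A alone: E₂/h₂ = λE₁/(1 + λh₁).
Solve for λ: λE₁h₂ = E₂(1 + λh₁) → λ(E₁h₂ − E₂h₁) = E₂ → λ = E₂/(E₁h₂ − E₂h₁).
λ = 110/(220×7.9 − 110×1.5) = 110/1573 = 0.06993 per min.

0.070 per min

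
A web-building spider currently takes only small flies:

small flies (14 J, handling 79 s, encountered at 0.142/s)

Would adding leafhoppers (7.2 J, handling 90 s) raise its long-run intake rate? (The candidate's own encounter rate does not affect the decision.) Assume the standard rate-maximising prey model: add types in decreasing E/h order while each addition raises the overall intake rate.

Current rate: (0.142×14)/(1 + 0.142×79) = 0.1627 J/s.
Profitability of leafhoppers: 7.2/90 = 0.08 J/s.
0.08 < 0.1627, so adding leafhoppers would lower the average — exclude it.

No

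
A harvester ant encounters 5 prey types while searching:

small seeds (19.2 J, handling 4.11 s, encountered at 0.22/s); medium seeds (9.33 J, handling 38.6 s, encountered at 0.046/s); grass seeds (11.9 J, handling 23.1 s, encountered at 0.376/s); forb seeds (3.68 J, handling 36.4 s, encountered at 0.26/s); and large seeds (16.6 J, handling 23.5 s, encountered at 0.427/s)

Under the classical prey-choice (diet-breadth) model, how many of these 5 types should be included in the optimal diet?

1

Profitabilities (E/h, J/s): small seeds 4.67, large seeds 0.706, grass seeds 0.515, medium seeds 0.242, forb seeds 0.101. Add prey in this order while the next type's profitability exceeds the intake rate on those already taken.
Rate on top 1: 2.218. large seeds: 0.706 < 2.218 → exclude; stop.
Optimal diet: small seeds — 1 of 5 types.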